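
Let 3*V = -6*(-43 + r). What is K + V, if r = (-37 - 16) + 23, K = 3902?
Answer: 4048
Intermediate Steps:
r = -30 (r = -53 + 23 = -30)
V = 146 (V = (-6*(-43 - 30))/3 = (-6*(-73))/3 = (⅓)*438 = 146)
K + V = 3902 + 146 = 4048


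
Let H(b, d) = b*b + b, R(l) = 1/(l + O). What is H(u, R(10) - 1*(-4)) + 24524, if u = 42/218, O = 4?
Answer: 291372374/11881 ≈ 24524.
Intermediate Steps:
R(l) = 1/(4 + l) (R(l) = 1/(l + 4) = 1/(4 + l))
u = 21/109 (u = 42*(1/218) = 21/109 ≈ 0.19266)
H(b, d) = b + b² (H(b, d) = b² + b = b + b²)
H(u, R(10) - 1*(-4)) + 24524 = 21*(1 + 21/109)/109 + 24524 = (21/109)*(130/109) + 24524 = 2730/11881 + 24524 = 291372374/11881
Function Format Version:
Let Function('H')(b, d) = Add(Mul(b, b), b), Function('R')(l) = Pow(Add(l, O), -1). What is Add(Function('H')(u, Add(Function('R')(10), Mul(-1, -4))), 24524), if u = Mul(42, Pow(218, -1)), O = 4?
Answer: Rational(291372374, 11881) ≈ 24524.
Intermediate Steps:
Function('R')(l) = Pow(Add(4, l), -1) (Function('R')(l) = Pow(Add(l, 4), -1) = Pow(Add(4, l), -1))
u = Rational(21, 109) (u = Mul(42, Rational(1, 218)) = Rational(21, 109) ≈ 0.19266)
Function('H')(b, d) = Add(b, Pow(b, 2)) (Function('H')(b, d) = Add(Pow(b, 2), b) = Add(b, Pow(b, 2)))
Add(Function('H')(u, Add(Function('R')(10), Mul(-1, -4))), 24524) = Add(Mul(Rational(21, 109), Add(1, Rational(21, 109))), 24524) = Add(Mul(Rational(21, 109), Rational(130, 109)), 24524) = Add(Rational(2730, 11881), 24524) = Rational(291372374, 11881)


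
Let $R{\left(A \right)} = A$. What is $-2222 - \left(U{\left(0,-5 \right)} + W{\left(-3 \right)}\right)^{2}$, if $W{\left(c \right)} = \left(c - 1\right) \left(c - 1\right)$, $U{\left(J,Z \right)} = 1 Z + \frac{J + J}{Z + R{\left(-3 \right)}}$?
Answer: $-2343$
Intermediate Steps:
$U{\left(J,Z \right)} = Z + \frac{2 J}{-3 + Z}$ ($U{\left(J,Z \right)} = 1 Z + \frac{J + J}{Z - 3} = Z + \frac{2 J}{-3 + Z}$)
$W{\left(c \right)} = \left(-1 + c\right)^{2}$ ($W{\left(c \right)} = \left(-1 + c\right) \left(-1 + c\right) = \left(-1 + c\right)^{2}$)
$-2222 - \left(U{\left(0,-5 \right)} + W{\left(-3 \right)}\right)^{2} = -2222 - \left(\frac{\left(-5\right)^{2} - -15 + 2 \cdot 0}{-3 - 5} + \left(-1 - 3\right)^{2}\right)^{2} = -2222 - \left(\frac{25 + 15 + 0}{-8} + \left(-4\right)^{2}\right)^{2} = -2222 - \left(\left(- \frac{1}{8}\right) 40 + 16\right)^{2} = -2222 - \left(-5 + 16\right)^{2} = -2222 - 11^{2} = -2222 - 121 = -2343$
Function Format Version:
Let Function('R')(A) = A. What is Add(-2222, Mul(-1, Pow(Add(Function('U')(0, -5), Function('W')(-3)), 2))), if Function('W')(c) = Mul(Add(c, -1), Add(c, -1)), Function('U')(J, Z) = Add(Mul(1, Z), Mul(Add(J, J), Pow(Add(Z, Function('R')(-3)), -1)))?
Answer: -2343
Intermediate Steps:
Function('U')(J, Z) = Add(Z, Mul(2, J, Pow(Add(-3, Z), -1))) (Function('U')(J, Z) = Add(Mul(1, Z), Mul(Add(J, J), Pow(Add(Z, -3), -1))) = Add(Z, Mul(Mul(2, J), Pow(Add(-3, Z), -1))) = Add(Z, Mul(2, J, Pow(Add(-3, Z), -1))))
Function('W')(c) = Pow(Add(-1, c), 2) (Function('W')(c) = Mul(Add(-1, c), Add(-1, c)) = Pow(Add(-1, c), 2))
Add(-2222, Mul(-1, Pow(Add(Function('U')(0, -5), Function('W')(-3)), 2))) = Add(-2222, Mul(-1, Pow(Add(Mul(Pow(Add(-3, -5), -1), Add(Pow(-5, 2), Mul(-3, -5), Mul(2, 0))), Pow(Add(-1, -3), 2)), 2))) = Add(-2222, Mul(-1, Pow(Add(Mul(Pow(-8, -1), Add(25, 15, 0)), Pow(-4, 2)), 2))) = Add(-2222, Mul(-1, Pow(Add(Mul(Rational(-1, 8), 40), 16), 2))) = Add(-2222, Mul(-1, Pow(Add(-5, 16), 2))) = Add(-2222, Mul(-1, Pow(11, 2))) = Add(-2222, Mul(-1, 121)) = Add(-2222, -121) = -2343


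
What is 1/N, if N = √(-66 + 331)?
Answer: √265/265 ≈ 0.061430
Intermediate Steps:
N = √265 ≈ 16.279
1/N = 1/(√265) = √265/265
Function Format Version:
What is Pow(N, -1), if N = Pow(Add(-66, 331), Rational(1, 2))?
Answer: Mul(Rational(1, 265), Pow(265, Rational(1, 2))) ≈ 0.061430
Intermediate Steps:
N = Pow(265, Rational(1, 2)) ≈ 16.279
Pow(N, -1) = Pow(Pow(265, Rational(1, 2)), -1) = Mul(Rational(1, 265), Pow(265, Rational(1, 2)))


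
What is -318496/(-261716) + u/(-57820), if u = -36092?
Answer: 35537363/19301555 ≈ 1.8412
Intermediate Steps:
-318496/(-261716) + u/(-57820) = -318496/(-261716) - 36092/(-57820) = -318496*(-1/261716) - 36092*(-1/57820) = 79624/65429 + 1289/2065 = 35537363/19301555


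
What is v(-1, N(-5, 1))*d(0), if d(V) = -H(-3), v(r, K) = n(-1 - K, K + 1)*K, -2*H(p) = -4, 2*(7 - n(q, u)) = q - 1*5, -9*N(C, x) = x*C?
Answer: -925/81 ≈ -11.420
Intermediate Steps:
N(C, x) = -C*x/9 (N(C, x) = -x*C/9 = -C*x/9)
n(q, u) = 19/2 - q/2 (n(q, u) = 7 - (q - 1*5)/2 = 7 - (q - 5)/2 = 7 - (-5 + q)/2 = 7 + (5/2 - q/2) = 19/2 - q/2)
H(p) = 2 (H(p) = -½*(-4) = 2)
v(r, K) = K*(10 + K/2) (v(r, K) = (19/2 - (-1 - K)/2)*K = (19/2 + (½ + K/2))*K = (10 + K/2)*K = K*(10 + K/2))
d(V) = -2 (d(V) = -1*2 = -2)
v(-1, N(-5, 1))*d(0) = ((-⅑*(-5)*1)*(20 - ⅑*(-5)*1)/2)*(-2) = ((½)*(5/9)*(20 + 5/9))*(-2) = ((½)*(5/9)*(185/9))*(-2) = (925/162)*(-2) = -925/81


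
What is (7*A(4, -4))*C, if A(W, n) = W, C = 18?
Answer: 504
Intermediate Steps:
(7*A(4, -4))*C = (7*4)*18 = 28*18 = 504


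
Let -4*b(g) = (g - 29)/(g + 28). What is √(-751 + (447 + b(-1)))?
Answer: I*√10934/6 ≈ 17.428*I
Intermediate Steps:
b(g) = -(-29 + g)/(4*(28 + g)) (b(g) = -(g - 29)/(4*(g + 28)) = -(-29 + g)/(4*(28 + g)))
√(-751 + (447 + b(-1))) = √(-751 + (447 + (29 - 1*(-1))/(4*(28 - 1)))) = √(-751 + (447 + (¼)*(29 + 1)/27)) = √(-751 + (447 + (¼)*(1/27)*30)) = √(-751 + (447 + 5/18)) = √(-751 + 8051/18) = √(-5467/18) = I*√10934/6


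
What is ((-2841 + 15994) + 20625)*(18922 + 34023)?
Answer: 1788376210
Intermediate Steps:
((-2841 + 15994) + 20625)*(18922 + 34023) = (13153 + 20625)*52945 = 33778*52945 = 1788376210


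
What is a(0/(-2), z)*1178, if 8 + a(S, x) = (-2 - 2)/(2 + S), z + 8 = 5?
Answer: -11780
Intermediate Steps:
z = -3 (z = -8 + 5 = -3)
a(S, x) = -8 - 4/(2 + S) (a(S, x) = -8 + (-2 - 2)/(2 + S) = -8 - 4/(2 + S))
a(0/(-2), z)*1178 = (4*(-5 - 0/(-2))/(2 + 0/(-2)))*1178 = (4*(-5 - 0*(-1)/2)/(2 + 0*(-1/2)))*1178 = (4*(-5 - 2*0)/(2 + 0))*1178 = (4*(-5 + 0)/2)*1178 = (4*(1/2)*(-5))*1178 = -10*1178 = -11780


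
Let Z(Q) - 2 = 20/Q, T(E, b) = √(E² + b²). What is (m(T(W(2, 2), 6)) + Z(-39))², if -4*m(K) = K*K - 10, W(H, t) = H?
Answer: 219961/6084 ≈ 36.154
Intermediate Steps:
Z(Q) = 2 + 20/Q
m(K) = 5/2 - K²/4 (m(K) = -(K*K - 10)/4 = -(K² - 10)/4 = -(-10 + K²)/4 = 5/2 - K²/4)
(m(T(W(2, 2), 6)) + Z(-39))² = ((5/2 - (√(2² + 6²))²/4) + (2 + 20/(-39)))² = ((5/2 - (√(4 + 36))²/4) + (2 + 20*(-1/39)))² = ((5/2 - (√40)²/4) + (2 - 20/39))² = ((5/2 - (2*√10)²/4) + 58/39)² = ((5/2 - ¼*40) + 58/39)² = ((5/2 - 10) + 58/39)² = (-15/2 + 58/39)² = (-469/78)² = 219961/6084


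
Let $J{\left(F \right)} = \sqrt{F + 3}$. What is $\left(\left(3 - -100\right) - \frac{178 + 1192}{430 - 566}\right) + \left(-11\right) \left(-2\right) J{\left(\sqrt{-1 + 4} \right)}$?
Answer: $\frac{7689}{68} + 22 \sqrt{3 + \sqrt{3}} \approx 160.93$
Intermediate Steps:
$J{\left(F \right)} = \sqrt{3 + F}$
$\left(\left(3 - -100\right) - \frac{178 + 1192}{430 - 566}\right) + \left(-11\right) \left(-2\right) J{\left(\sqrt{-1 + 4} \right)} = \left(\left(3 - -100\right) - \frac{178 + 1192}{430 - 566}\right) + \left(-11\right) \left(-2\right) \sqrt{3 + \sqrt{-1 + 4}} = \left(\left(3 + 100\right) - \frac{1370}{-136}\right) + 22 \sqrt{3 + \sqrt{3}} = \left(103 - 1370 \left(- \frac{1}{136}\right)\right) + 22 \sqrt{3 + \sqrt{3}} = \left(103 - - \frac{685}{68}\right) + 22 \sqrt{3 + \sqrt{3}} = \left(103 + \frac{685}{68}\right) + 22 \sqrt{3 + \sqrt{3}} = \frac{7689}{68} + 22 \sqrt{3 + \sqrt{3}}$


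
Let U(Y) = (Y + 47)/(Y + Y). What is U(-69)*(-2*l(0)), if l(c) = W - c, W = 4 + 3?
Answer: -154/69 ≈ -2.2319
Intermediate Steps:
W = 7
U(Y) = (47 + Y)/(2*Y) (U(Y) = (47 + Y)/((2*Y)) = (47 + Y)*(1/(2*Y)) = (47 + Y)/(2*Y))
l(c) = 7 - c
U(-69)*(-2*l(0)) = ((½)*(47 - 69)/(-69))*(-2*(7 - 1*0)) = ((½)*(-1/69)*(-22))*(-2*(7 + 0)) = 11*(-2*7)/69 = (11/69)*(-14) = -154/69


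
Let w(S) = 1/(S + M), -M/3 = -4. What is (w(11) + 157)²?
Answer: 13046544/529 ≈ 24663.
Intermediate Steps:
M = 12 (M = -3*(-4) = 12)
w(S) = 1/(12 + S) (w(S) = 1/(S + 12) = 1/(12 + S))
(w(11) + 157)² = (1/(12 + 11) + 157)² = (1/23 + 157)² = (3612/23)² = 13046544/529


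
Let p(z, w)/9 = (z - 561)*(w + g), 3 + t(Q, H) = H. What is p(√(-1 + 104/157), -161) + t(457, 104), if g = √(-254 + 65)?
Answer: 812990 - 27*√174741/157 - 15147*I*√21 - 1449*I*√8321/157 ≈ 8.1292e+5 - 70254.0*I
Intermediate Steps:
t(Q, H) = -3 + H
g = 3*I*√21 (g = √(-189) = 3*I*√21 ≈ 13.748*I)
p(z, w) = 9*(-561 + z)*(w + 3*I*√21) (p(z, w) = 9*((z - 561)*(w + 3*I*√21)) = 9*((-561 + z)*(w + 3*I*√21)) = 9*(-561 + z)*(w + 3*I*√21))
p(√(-1 + 104/157), -161) + t(457, 104) = (-5049*(-161) - 15147*I*√21 + 9*(-161)*√(-1 + 104/157) + 27*I*√(-1 + 104/157)*√21) + (-3 + 104) = (812889 - 15147*I*√21 + 9*(-161)*√(-1 + 104*(1/157)) + 27*I*√(-1 + 104*(1/157))*√21) + 101 = (812889 - 15147*I*√21 + 9*(-161)*√(-1 + 104/157) + 27*I*√(-1 + 104/157)*√21) + 101 = (812889 - 15147*I*√21 + 9*(-161)*√(-53/157) + 27*I*√(-53/157)*√21) + 101 = (812889 - 15147*I*√21 + 9*(-161)*(I*√8321/157) + 27*I*(I*√8321/157)*√21) + 101 = (812889 - 15147*I*√21 - 1449*I*√8321/157 - 27*√174741/157) + 101 = (812889 - 27*√174741/157 - 15147*I*√21 - 1449*I*√8321/157) + 101 = 812990 - 27*√174741/157 - 15147*I*√21 - 1449*I*√8321/157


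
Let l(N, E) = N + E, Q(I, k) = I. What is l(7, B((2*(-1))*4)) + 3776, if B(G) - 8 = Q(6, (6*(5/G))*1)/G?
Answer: 15161/4 ≈ 3790.3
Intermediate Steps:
B(G) = 8 + 6/G
l(N, E) = E + N
l(7, B((2*(-1))*4)) + 3776 = ((8 + 6/(((2*(-1))*4))) + 7) + 3776 = ((8 + 6/((-2*4))) + 7) + 3776 = ((8 + 6/(-8)) + 7) + 3776 = ((8 + 6*(-1/8)) + 7) + 3776 = ((8 - 3/4) + 7) + 3776 = (29/4 + 7) + 3776 = 57/4 + 3776 = 15161/4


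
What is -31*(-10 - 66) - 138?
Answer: 2218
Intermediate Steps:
-31*(-10 - 66) - 138 = -31*(-76) - 138 = 2356 - 138 = 2218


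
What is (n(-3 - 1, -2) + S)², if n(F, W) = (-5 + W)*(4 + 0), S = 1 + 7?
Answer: 400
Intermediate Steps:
S = 8
n(F, W) = -20 + 4*W (n(F, W) = (-5 + W)*4 = -20 + 4*W)
(n(-3 - 1, -2) + S)² = ((-20 + 4*(-2)) + 8)² = ((-20 - 8) + 8)² = (-28 + 8)² = (-20)² = 400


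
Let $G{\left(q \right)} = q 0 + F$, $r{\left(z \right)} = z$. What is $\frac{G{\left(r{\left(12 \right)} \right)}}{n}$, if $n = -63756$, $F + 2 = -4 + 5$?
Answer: $\frac{1}{63756} \approx 1.5685 \cdot 10^{-5}$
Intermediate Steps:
$F = -1$ ($F = -2 + \left(-4 + 5\right) = -2 + 1 = -1$)
$G{\left(q \right)} = -1$ ($G{\left(q \right)} = q 0 - 1 = 0 - 1 = -1$)
$\frac{G{\left(r{\left(12 \right)} \right)}}{n} = - \frac{1}{-63756} = \left(-1\right) \left(- \frac{1}{63756}\right) = \frac{1}{63756}$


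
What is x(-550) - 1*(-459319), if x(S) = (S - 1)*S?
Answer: 762369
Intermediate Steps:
x(S) = S*(-1 + S) (x(S) = (-1 + S)*S = S*(-1 + S))
x(-550) - 1*(-459319) = -550*(-1 - 550) - 1*(-459319) = -550*(-551) + 459319 = 303050 + 459319 = 762369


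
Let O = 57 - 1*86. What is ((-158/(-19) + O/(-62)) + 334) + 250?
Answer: 698299/1178 ≈ 592.78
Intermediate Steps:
O = -29 (O = 57 - 86 = -29)
((-158/(-19) + O/(-62)) + 334) + 250 = ((-158/(-19) - 29/(-62)) + 334) + 250 = ((-158*(-1/19) - 29*(-1/62)) + 334) + 250 = ((158/19 + 29/62) + 334) + 250 = (10347/1178 + 334) + 250 = 403799/1178 + 250 = 698299/1178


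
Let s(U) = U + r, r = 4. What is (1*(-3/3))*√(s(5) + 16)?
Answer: -5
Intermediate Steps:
s(U) = 4 + U (s(U) = U + 4 = 4 + U)
(1*(-3/3))*√(s(5) + 16) = (1*(-3/3))*√((4 + 5) + 16) = (1*((⅓)*(-3)))*√(9 + 16) = (1*(-1))*√25 = -1*5 = -5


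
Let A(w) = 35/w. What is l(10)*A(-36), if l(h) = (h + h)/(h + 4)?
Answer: -25/18 ≈ -1.3889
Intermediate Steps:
l(h) = 2*h/(4 + h) (l(h) = (2*h)/(4 + h) = 2*h/(4 + h))
l(10)*A(-36) = (2*10/(4 + 10))*(35/(-36)) = (2*10/14)*(35*(-1/36)) = (2*10*(1/14))*(-35/36) = (10/7)*(-35/36) = -25/18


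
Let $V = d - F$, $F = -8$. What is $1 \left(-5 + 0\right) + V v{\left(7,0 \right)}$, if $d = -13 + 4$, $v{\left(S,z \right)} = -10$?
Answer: $5$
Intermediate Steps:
$d = -9$
$V = -1$ ($V = -9 - -8 = -9 + 8 = -1$)
$1 \left(-5 + 0\right) + V v{\left(7,0 \right)} = 1 \left(-5 + 0\right) - -10 = 1 \left(-5\right) + 10 = -5 + 10 = 5$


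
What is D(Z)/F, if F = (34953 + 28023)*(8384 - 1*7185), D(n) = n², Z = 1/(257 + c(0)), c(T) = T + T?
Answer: 1/4987242686976 ≈ 2.0051e-13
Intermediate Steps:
c(T) = 2*T
Z = 1/257 (Z = 1/(257 + 2*0) = 1/(257 + 0) = 1/257 ≈ 0.0038911)
F = 75508224 (F = 62976*(8384 - 7185) = 62976*1199 = 75508224)
D(Z)/F = (1/257)²/75508224 = (1/66049)*(1/75508224) = 1/4987242686976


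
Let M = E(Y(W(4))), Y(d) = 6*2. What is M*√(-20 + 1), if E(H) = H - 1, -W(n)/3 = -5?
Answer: 11*I*√19 ≈ 47.948*I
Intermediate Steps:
W(n) = 15 (W(n) = -3*(-5) = 15)
Y(d) = 12
E(H) = -1 + H
M = 11 (M = -1 + 12 = 11)
M*√(-20 + 1) = 11*√(-20 + 1) = 11*√(-19) = 11*(I*√19) = 11*I*√19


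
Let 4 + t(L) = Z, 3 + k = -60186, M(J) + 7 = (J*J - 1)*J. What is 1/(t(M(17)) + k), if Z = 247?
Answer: -1/59946 ≈ -1.6682e-5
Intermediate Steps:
M(J) = -7 + J*(-1 + J²) (M(J) = -7 + (J*J - 1)*J = -7 + (J² - 1)*J = -7 + (-1 + J²)*J = -7 + J*(-1 + J²))
k = -60189 (k = -3 - 60186 = -60189)
t(L) = 243 (t(L) = -4 + 247 = 243)
1/(t(M(17)) + k) = 1/(243 - 60189) = 1/(-59946) = -1/59946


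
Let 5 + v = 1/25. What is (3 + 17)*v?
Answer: -496/5 ≈ -99.200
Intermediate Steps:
v = -124/25 (v = -5 + 1/25 = -124/25 ≈ -4.9600)
(3 + 17)*v = (3 + 17)*(-124/25) = 20*(-124/25) = -496/5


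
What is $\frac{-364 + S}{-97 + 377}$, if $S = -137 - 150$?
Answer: $- \frac{93}{40} \approx -2.325$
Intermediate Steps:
$S = -287$
$\frac{-364 + S}{-97 + 377} = \frac{-364 - 287}{-97 + 377} = - \frac{651}{280} = \left(-651\right) \frac{1}{280} = - \frac{93}{40}$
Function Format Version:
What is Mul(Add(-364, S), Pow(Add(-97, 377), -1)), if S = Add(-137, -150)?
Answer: Rational(-93, 40) ≈ -2.3250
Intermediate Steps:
S = -287
Mul(Add(-364, S), Pow(Add(-97, 377), -1)) = Mul(Add(-364, -287), Pow(Add(-97, 377), -1)) = Mul(-651, Pow(280, -1)) = Mul(-651, Rational(1, 280)) = Rational(-93, 40)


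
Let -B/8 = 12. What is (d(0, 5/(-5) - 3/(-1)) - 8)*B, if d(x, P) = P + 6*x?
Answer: 576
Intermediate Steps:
B = -96 (B = -8*12 = -96)
(d(0, 5/(-5) - 3/(-1)) - 8)*B = (((5/(-5) - 3/(-1)) + 6*0) - 8)*(-96) = (((5*(-⅕) - 3*(-1)) + 0) - 8)*(-96) = (((-1 + 3) + 0) - 8)*(-96) = ((2 + 0) - 8)*(-96) = (2 - 8)*(-96) = -6*(-96) = 576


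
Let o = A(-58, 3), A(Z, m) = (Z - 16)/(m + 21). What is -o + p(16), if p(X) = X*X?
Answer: 3109/12 ≈ 259.08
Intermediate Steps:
A(Z, m) = (-16 + Z)/(21 + m)
p(X) = X²
o = -37/12 (o = (-16 - 58)/(21 + 3) = -74/24 = (1/24)*(-74) = -37/12 ≈ -3.0833)
-o + p(16) = -1*(-37/12) + 16² = 37/12 + 256 = 3109/12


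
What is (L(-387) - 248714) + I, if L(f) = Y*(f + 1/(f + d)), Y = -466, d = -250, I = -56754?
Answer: -79704796/637 ≈ -1.2513e+5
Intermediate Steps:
L(f) = -466*f - 466/(-250 + f) (L(f) = -466*(f + 1/(f - 250)) = -466*(f + 1/(-250 + f)) = -466*f - 466/(-250 + f))
(L(-387) - 248714) + I = (466*(-1 - 1*(-387)² + 250*(-387))/(-250 - 387) - 248714) - 56754 = (466*(-1 - 1*149769 - 96750)/(-637) - 248714) - 56754 = (466*(-1/637)*(-1 - 149769 - 96750) - 248714) - 56754 = (466*(-1/637)*(-246520) - 248714) - 56754 = (114878320/637 - 248714) - 56754 = -43552498/637 - 56754 = -79704796/637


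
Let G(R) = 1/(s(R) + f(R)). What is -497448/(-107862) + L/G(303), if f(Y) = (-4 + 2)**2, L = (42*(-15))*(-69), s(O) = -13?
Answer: -7033058802/17977 ≈ -3.9123e+5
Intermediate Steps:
L = 43470 (L = -630*(-69) = 43470)
f(Y) = 4 (f(Y) = (-2)**2 = 4)
G(R) = -1/9 (G(R) = 1/(-13 + 4) = 1/(-9) = -1/9)
-497448/(-107862) + L/G(303) = -497448/(-107862) + 43470/(-1/9) = -497448*(-1/107862) + 43470*(-9) = 82908/17977 - 391230 = -7033058802/17977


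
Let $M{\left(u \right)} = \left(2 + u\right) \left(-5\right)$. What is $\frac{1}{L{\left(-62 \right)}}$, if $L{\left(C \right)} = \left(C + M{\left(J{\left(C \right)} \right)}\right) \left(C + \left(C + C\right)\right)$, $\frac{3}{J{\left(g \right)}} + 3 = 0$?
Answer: $\frac{1}{12462} \approx 8.0244 \cdot 10^{-5}$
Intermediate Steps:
$J{\left(g \right)} = -1$ ($J{\left(g \right)} = \frac{3}{-3 + 0} = \frac{3}{-3} = 3 \left(- \frac{1}{3}\right) = -1$)
$M{\left(u \right)} = -10 - 5 u$
$L{\left(C \right)} = 3 C \left(-5 + C\right)$ ($L{\left(C \right)} = \left(C - 5\right) \left(C + \left(C + C\right)\right) = \left(C + \left(-10 + 5\right)\right) \left(C + 2 C\right) = \left(C - 5\right) 3 C = \left(-5 + C\right) 3 C = 3 C \left(-5 + C\right)$)
$\frac{1}{L{\left(-62 \right)}} = \frac{1}{3 \left(-62\right) \left(-5 - 62\right)} = \frac{1}{3 \left(-62\right) \left(-67\right)} = \frac{1}{12462}$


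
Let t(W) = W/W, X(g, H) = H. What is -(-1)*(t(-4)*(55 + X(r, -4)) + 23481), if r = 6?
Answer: 23532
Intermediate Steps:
t(W) = 1
-(-1)*(t(-4)*(55 + X(r, -4)) + 23481) = -(-1)*(1*(55 - 4) + 23481) = -(-1)*(1*51 + 23481) = -(-1)*(51 + 23481) = -(-1)*23532 = -1*(-23532) = 23532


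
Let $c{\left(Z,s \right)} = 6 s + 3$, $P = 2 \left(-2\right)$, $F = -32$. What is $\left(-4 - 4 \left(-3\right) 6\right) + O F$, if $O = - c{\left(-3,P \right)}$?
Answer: $-604$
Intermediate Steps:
$P = -4$
$c{\left(Z,s \right)} = 3 + 6 s$
$O = 21$ ($O = - (3 + 6 \left(-4\right)) = - (3 - 24) = \left(-1\right) \left(-21\right) = 21$)
$\left(-4 - 4 \left(-3\right) 6\right) + O F = \left(-4 - 4 \left(-3\right) 6\right) + 21 \left(-32\right) = \left(-4 - \left(-12\right) 6\right) - 672 = \left(-4 - -72\right) - 672 = \left(-4 + 72\right) - 672 = 68 - 672 = -604$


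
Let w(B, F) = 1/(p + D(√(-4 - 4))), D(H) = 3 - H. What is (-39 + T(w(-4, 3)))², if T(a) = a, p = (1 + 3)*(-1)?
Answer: 8*(780*√2 + 1321*I)/(4*√2 + 7*I) ≈ 1529.6 - 24.583*I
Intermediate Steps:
p = -4 (p = 4*(-1) = -4)
w(B, F) = 1/(-1 - 2*I*√2) (w(B, F) = 1/(-4 + (3 - √(-4 - 4))) = 1/(-4 + (3 - √(-8))) = 1/(-4 + (3 - 2*I*√2)) = 1/(-1 - 2*I*√2))
(-39 + T(w(-4, 3)))² = (-39 + I/(-I + 2*√2))²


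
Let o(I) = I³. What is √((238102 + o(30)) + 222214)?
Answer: 2*√121829 ≈ 698.08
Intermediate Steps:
√((238102 + o(30)) + 222214) = √((238102 + 30³) + 222214) = √((238102 + 27000) + 222214) = √(265102 + 222214) = √487316 = 2*√121829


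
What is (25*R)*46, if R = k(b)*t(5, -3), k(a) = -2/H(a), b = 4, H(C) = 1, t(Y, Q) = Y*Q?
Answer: 34500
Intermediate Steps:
t(Y, Q) = Q*Y
k(a) = -2 (k(a) = -2/1 = -2*1 = -2)
R = 30 (R = -(-6)*5 = -2*(-15) = 30)
(25*R)*46 = (25*30)*46 = 750*46 = 34500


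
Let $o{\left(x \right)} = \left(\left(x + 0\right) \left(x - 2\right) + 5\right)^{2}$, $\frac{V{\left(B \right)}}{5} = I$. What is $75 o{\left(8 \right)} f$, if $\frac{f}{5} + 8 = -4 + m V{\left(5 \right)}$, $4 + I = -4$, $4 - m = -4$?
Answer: $-349720500$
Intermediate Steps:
$m = 8$ ($m = 4 - -4 = 4 + 4 = 8$)
$I = -8$ ($I = -4 - 4 = -8$)
$V{\left(B \right)} = -40$ ($V{\left(B \right)} = 5 \left(-8\right) = -40$)
$o{\left(x \right)} = \left(5 + x \left(-2 + x\right)\right)^{2}$ ($o{\left(x \right)} = \left(x \left(-2 + x\right) + 5\right)^{2} = \left(5 + x \left(-2 + x\right)\right)^{2}$)
$f = -1660$ ($f = -40 + 5 \left(-4 + 8 \left(-40\right)\right) = -40 + 5 \left(-4 - 320\right) = -40 + 5 \left(-324\right) = -40 - 1620 = -1660$)
$75 o{\left(8 \right)} f = 75 \left(5 + 8^{2} - 16\right)^{2} \left(-1660\right) = 75 \left(5 + 64 - 16\right)^{2} \left(-1660\right) = 75 \cdot 53^{2} \left(-1660\right) = 75 \cdot 2809 \left(-1660\right) = 210675 \left(-1660\right) = -349720500$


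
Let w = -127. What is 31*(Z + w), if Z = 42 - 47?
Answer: -4092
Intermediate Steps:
Z = -5
31*(Z + w) = 31*(-5 - 127) = 31*(-132) = -4092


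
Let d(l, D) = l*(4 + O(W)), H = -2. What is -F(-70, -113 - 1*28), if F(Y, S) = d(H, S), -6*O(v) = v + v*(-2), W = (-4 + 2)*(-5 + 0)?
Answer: 34/3 ≈ 11.333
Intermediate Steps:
W = 10 (W = -2*(-5) = 10)
O(v) = v/6 (O(v) = -(v + v*(-2))/6 = -(v - 2*v)/6 = -(-1)*v/6 = v/6)
d(l, D) = 17*l/3 (d(l, D) = l*(4 + (1/6)*10) = l*(4 + 5/3) = l*(17/3) = 17*l/3)
F(Y, S) = -34/3 (F(Y, S) = (17/3)*(-2) = -34/3)
-F(-70, -113 - 1*28) = -1*(-34/3) = 34/3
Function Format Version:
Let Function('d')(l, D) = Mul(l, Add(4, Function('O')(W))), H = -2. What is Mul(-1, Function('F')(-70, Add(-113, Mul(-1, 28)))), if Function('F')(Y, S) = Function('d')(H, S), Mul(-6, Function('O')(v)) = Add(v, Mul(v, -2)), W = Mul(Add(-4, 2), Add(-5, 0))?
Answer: Rational(34, 3) ≈ 11.333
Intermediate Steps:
W = 10 (W = Mul(-2, -5) = 10)
Function('O')(v) = Mul(Rational(1, 6), v) (Function('O')(v) = Mul(Rational(-1, 6), Add(v, Mul(v, -2))) = Mul(Rational(-1, 6), Add(v, Mul(-2, v))) = Mul(Rational(-1, 6), Mul(-1, v)) = Mul(Rational(1, 6), v))
Function('d')(l, D) = Mul(Rational(17, 3), l) (Function('d')(l, D) = Mul(l, Add(4, Mul(Rational(1, 6), 10))) = Mul(l, Add(4, Rational(5, 3))) = Mul(l, Rational(17, 3)) = Mul(Rational(17, 3), l))
Function('F')(Y, S) = Rational(-34, 3) (Function('F')(Y, S) = Mul(Rational(17, 3), -2) = Rational(-34, 3))
Mul(-1, Function('F')(-70, Add(-113, Mul(-1, 28)))) = Mul(-1, Rational(-34, 3)) = Rational(34, 3)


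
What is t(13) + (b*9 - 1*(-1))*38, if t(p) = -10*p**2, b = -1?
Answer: -1994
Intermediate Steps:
t(13) + (b*9 - 1*(-1))*38 = -10*13**2 + (-1*9 - 1*(-1))*38 = -10*169 + (-9 + 1)*38 = -1690 - 8*38 = -1690 - 304 = -1994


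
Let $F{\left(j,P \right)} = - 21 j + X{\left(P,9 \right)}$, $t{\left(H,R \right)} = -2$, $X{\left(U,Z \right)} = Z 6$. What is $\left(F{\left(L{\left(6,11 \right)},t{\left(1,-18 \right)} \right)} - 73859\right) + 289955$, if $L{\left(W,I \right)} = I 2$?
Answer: $215688$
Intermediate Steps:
$X{\left(U,Z \right)} = 6 Z$
$L{\left(W,I \right)} = 2 I$
$F{\left(j,P \right)} = 54 - 21 j$ ($F{\left(j,P \right)} = - 21 j + 6 \cdot 9 = - 21 j + 54 = 54 - 21 j$)
$\left(F{\left(L{\left(6,11 \right)},t{\left(1,-18 \right)} \right)} - 73859\right) + 289955 = \left(\left(54 - 21 \cdot 2 \cdot 11\right) - 73859\right) + 289955 = \left(\left(54 - 462\right) - 73859\right) + 289955 = \left(-408 - 73859\right) + 289955 = -74267 + 289955 = 215688$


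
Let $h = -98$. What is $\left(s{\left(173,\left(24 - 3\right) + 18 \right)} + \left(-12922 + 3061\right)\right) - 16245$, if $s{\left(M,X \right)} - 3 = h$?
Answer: $-26201$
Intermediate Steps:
$s{\left(M,X \right)} = -95$ ($s{\left(M,X \right)} = 3 - 98 = -95$)
$\left(s{\left(173,\left(24 - 3\right) + 18 \right)} + \left(-12922 + 3061\right)\right) - 16245 = \left(-95 + \left(-12922 + 3061\right)\right) - 16245 = \left(-95 - 9861\right) - 16245 = -9956 - 16245 = -26201$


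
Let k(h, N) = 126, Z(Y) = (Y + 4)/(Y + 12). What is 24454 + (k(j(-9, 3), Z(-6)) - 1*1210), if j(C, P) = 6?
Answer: 23370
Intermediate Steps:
Z(Y) = (4 + Y)/(12 + Y)
24454 + (k(j(-9, 3), Z(-6)) - 1*1210) = 24454 + (126 - 1*1210) = 24454 + (126 - 1210) = 24454 - 1084 = 23370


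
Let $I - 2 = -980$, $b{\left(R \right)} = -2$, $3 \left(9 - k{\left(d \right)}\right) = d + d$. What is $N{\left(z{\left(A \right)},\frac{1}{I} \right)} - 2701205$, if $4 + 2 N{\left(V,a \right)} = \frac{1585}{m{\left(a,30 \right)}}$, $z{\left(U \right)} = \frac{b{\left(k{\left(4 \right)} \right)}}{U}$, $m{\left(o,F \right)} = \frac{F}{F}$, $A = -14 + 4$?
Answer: $- \frac{5400829}{2} \approx -2.7004 \cdot 10^{6}$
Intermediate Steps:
$k{\left(d \right)} = 9 - \frac{2 d}{3}$ ($k{\left(d \right)} = 9 - \frac{d + d}{3} = 9 - \frac{2 d}{3}$)
$I = -978$ ($I = 2 - 980 = -978$)
$A = -10$
$m{\left(o,F \right)} = 1$
$z{\left(U \right)} = - \frac{2}{U}$
$N{\left(V,a \right)} = \frac{1581}{2}$ ($N{\left(V,a \right)} = -2 + \frac{1585 \cdot 1^{-1}}{2} = -2 + \frac{1585 \cdot 1}{2} = -2 + \frac{1}{2} \cdot 1585 = -2 + \frac{1585}{2} = \frac{1581}{2}$)
$N{\left(z{\left(A \right)},\frac{1}{I} \right)} - 2701205 = \frac{1581}{2} - 2701205 = - \frac{5400829}{2}$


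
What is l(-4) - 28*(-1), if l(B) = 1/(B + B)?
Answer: 223/8 ≈ 27.875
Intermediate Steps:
l(B) = 1/(2*B)
l(-4) - 28*(-1) = (1/2)/(-4) - 28*(-1) = (1/2)*(-1/4) + 28 = -1/8 + 28 = 223/8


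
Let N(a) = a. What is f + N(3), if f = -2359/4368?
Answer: 1535/624 ≈ 2.4599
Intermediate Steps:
f = -337/624 (f = -2359*1/4368 = -337/624 ≈ -0.54006)
f + N(3) = -337/624 + 3 = 1535/624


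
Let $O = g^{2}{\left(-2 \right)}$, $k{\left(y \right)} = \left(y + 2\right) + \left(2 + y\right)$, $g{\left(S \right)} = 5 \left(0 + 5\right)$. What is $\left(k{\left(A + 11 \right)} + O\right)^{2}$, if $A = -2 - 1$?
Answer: $416025$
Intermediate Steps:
$g{\left(S \right)} = 25$ ($g{\left(S \right)} = 5 \cdot 5 = 25$)
$A = -3$ ($A = -2 - 1 = -3$)
$k{\left(y \right)} = 4 + 2 y$ ($k{\left(y \right)} = \left(2 + y\right) + \left(2 + y\right) = 4 + 2 y$)
$O = 625$ ($O = 25^{2} = 625$)
$\left(k{\left(A + 11 \right)} + O\right)^{2} = \left(\left(4 + 2 \left(-3 + 11\right)\right) + 625\right)^{2} = \left(\left(4 + 2 \cdot 8\right) + 625\right)^{2} = \left(\left(4 + 16\right) + 625\right)^{2} = \left(20 + 625\right)^{2} = 645^{2} = 416025$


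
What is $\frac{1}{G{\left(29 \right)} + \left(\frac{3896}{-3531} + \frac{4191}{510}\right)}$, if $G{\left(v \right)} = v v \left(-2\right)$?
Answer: $- \frac{600270}{1005383653} \approx -0.00059706$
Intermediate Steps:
$G{\left(v \right)} = - 2 v^{2}$ ($G{\left(v \right)} = v^{2} \left(-2\right) = - 2 v^{2}$)
$\frac{1}{G{\left(29 \right)} + \left(\frac{3896}{-3531} + \frac{4191}{510}\right)} = \frac{1}{- 2 \cdot 29^{2} + \left(\frac{3896}{-3531} + \frac{4191}{510}\right)} = \frac{1}{\left(-2\right) 841 + \left(3896 \left(- \frac{1}{3531}\right) + 4191 \cdot \frac{1}{510}\right)} = \frac{1}{-1682 + \left(- \frac{3896}{3531} + \frac{1397}{170}\right)} = \frac{1}{-1682 + \frac{4270487}{600270}} = \frac{1}{- \frac{1005383653}{600270}} = - \frac{600270}{1005383653}$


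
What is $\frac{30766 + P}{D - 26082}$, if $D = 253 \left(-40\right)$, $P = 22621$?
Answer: $- \frac{53387}{36202} \approx -1.4747$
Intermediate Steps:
$D = -10120$
$\frac{30766 + P}{D - 26082} = \frac{30766 + 22621}{-10120 - 26082} = \frac{53387}{-36202} = 53387 \left(- \frac{1}{36202}\right) = - \frac{53387}{36202}$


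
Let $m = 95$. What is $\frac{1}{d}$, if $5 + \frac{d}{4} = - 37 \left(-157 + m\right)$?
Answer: $\frac{1}{9156} \approx 0.00010922$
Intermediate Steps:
$d = 9156$ ($d = -20 + 4 \left(- 37 \left(-157 + 95\right)\right) = -20 + 4 \left(\left(-37\right) \left(-62\right)\right) = -20 + 4 \cdot 2294 = -20 + 9176 = 9156$)
$\frac{1}{d} = \frac{1}{9156}$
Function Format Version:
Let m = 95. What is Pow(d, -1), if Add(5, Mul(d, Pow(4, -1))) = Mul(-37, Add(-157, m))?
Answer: Rational(1, 9156) ≈ 0.00010922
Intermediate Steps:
d = 9156 (d = Add(-20, Mul(4, Mul(-37, Add(-157, 95)))) = Add(-20, Mul(4, Mul(-37, -62))) = Add(-20, Mul(4, 2294)) = Add(-20, 9176) = 9156)
Pow(d, -1) = Pow(9156, -1) = Rational(1, 9156)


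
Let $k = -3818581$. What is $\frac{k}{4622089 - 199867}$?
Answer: $- \frac{3818581}{4422222} \approx -0.8635$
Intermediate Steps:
$\frac{k}{4622089 - 199867} = - \frac{3818581}{4622089 - 199867} = - \frac{3818581}{4422222}$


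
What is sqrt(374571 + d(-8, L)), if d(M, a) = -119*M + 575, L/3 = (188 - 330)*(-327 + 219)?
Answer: sqrt(376098) ≈ 613.27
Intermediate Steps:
L = 46008 (L = 3*((188 - 330)*(-327 + 219)) = 3*(-142*(-108)) = 3*15336 = 46008)
d(M, a) = 575 - 119*M
sqrt(374571 + d(-8, L)) = sqrt(374571 + (575 - 119*(-8))) = sqrt(374571 + (575 + 952)) = sqrt(374571 + 1527) = sqrt(376098)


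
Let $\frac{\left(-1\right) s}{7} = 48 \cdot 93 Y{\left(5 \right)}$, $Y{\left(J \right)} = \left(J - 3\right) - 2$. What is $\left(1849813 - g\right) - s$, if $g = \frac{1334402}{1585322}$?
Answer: $\frac{1466273955192}{792661} \approx 1.8498 \cdot 10^{6}$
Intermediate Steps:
$g = \frac{667201}{792661}$ ($g = 1334402 \cdot \frac{1}{1585322} = \frac{667201}{792661} \approx 0.84172$)
$Y{\left(J \right)} = -5 + J$ ($Y{\left(J \right)} = \left(-3 + J\right) - 2 = -5 + J$)
$s = 0$ ($s = - 7 \cdot 48 \cdot 93 \left(-5 + 5\right) = - 7 \cdot 4464 \cdot 0 = \left(-7\right) 0 = 0$)
$\left(1849813 - g\right) - s = \left(1849813 - \frac{667201}{792661}\right) - 0 = \left(1849813 - \frac{667201}{792661}\right) + 0 = \frac{1466273955192}{792661} + 0 = \frac{1466273955192}{792661}$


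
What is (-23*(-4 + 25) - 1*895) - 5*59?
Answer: -1673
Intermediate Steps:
(-23*(-4 + 25) - 1*895) - 5*59 = (-23*21 - 895) - 295 = (-483 - 895) - 295 = -1378 - 295 = -1673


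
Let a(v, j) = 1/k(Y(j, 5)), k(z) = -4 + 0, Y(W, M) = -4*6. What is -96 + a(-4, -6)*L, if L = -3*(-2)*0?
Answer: -96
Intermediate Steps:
Y(W, M) = -24
k(z) = -4
L = 0 (L = 6*0 = 0)
a(v, j) = -¼ (a(v, j) = 1/(-4) = -¼)
-96 + a(-4, -6)*L = -96 - ¼*0 = -96 + 0 = -96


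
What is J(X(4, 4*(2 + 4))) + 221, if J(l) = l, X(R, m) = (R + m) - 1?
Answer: 248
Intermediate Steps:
X(R, m) = -1 + R + m
J(X(4, 4*(2 + 4))) + 221 = (-1 + 4 + 4*(2 + 4)) + 221 = (-1 + 4 + 4*6) + 221 = (-1 + 4 + 24) + 221 = 27 + 221 = 248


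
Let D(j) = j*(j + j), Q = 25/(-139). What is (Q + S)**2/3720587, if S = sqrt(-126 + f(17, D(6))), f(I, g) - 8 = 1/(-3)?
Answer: (75 - 139*I*sqrt(1065))**2/646969152843 ≈ -3.1796e-5 - 1.0517e-6*I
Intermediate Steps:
Q = -25/139 (Q = 25*(-1/139) = -25/139 ≈ -0.17986)
D(j) = 2*j**2 (D(j) = j*(2*j) = 2*j**2)
f(I, g) = 23/3 (f(I, g) = 8 + 1/(-3) = 8 - 1/3 = 23/3)
S = I*sqrt(1065)/3 (S = sqrt(-126 + 23/3) = sqrt(-355/3) = I*sqrt(1065)/3 ≈ 10.878*I)
(Q + S)**2/3720587 = (-25/139 + I*sqrt(1065)/3)**2/3720587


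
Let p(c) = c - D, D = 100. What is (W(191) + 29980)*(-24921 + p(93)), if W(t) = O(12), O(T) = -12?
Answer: -747042304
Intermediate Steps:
W(t) = -12
p(c) = -100 + c (p(c) = c - 1*100 = c - 100 = -100 + c)
(W(191) + 29980)*(-24921 + p(93)) = (-12 + 29980)*(-24921 + (-100 + 93)) = 29968*(-24921 - 7) = 29968*(-24928) = -747042304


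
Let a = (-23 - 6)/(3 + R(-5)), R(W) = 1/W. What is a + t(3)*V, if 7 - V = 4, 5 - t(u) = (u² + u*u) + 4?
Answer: -859/14 ≈ -61.357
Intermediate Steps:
t(u) = 1 - 2*u² (t(u) = 5 - ((u² + u*u) + 4) = 5 - ((u² + u²) + 4) = 5 - (2*u² + 4) = 5 - (4 + 2*u²) = 5 + (-4 - 2*u²) = 1 - 2*u²)
V = 3 (V = 7 - 1*4 = 7 - 4 = 3)
a = -145/14 (a = (-23 - 6)/(3 + 1/(-5)) = -29/(3 - ⅕) = -29/14/5 = -29*5/14 = -145/14 ≈ -10.357)
a + t(3)*V = -145/14 + (1 - 2*3²)*3 = -145/14 + (1 - 2*9)*3 = -145/14 + (1 - 18)*3 = -145/14 - 17*3 = -145/14 - 51 = -859/14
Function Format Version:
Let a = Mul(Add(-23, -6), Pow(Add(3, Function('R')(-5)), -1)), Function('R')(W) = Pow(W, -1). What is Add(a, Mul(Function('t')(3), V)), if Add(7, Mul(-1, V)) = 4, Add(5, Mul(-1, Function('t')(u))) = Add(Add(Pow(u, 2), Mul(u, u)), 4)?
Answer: Rational(-859, 14) ≈ -61.357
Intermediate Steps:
Function('t')(u) = Add(1, Mul(-2, Pow(u, 2))) (Function('t')(u) = Add(5, Mul(-1, Add(Add(Pow(u, 2), Mul(u, u)), 4))) = Add(5, Mul(-1, Add(Add(Pow(u, 2), Pow(u, 2)), 4))) = Add(5, Mul(-1, Add(Mul(2, Pow(u, 2)), 4))) = Add(5, Mul(-1, Add(4, Mul(2, Pow(u, 2))))) = Add(5, Add(-4, Mul(-2, Pow(u, 2)))) = Add(1, Mul(-2, Pow(u, 2))))
V = 3 (V = Add(7, Mul(-1, 4)) = Add(7, -4) = 3)
a = Rational(-145, 14) (a = Mul(Add(-23, -6), Pow(Add(3, Pow(-5, -1)), -1)) = Mul(-29, Pow(Add(3, Rational(-1, 5)), -1)) = Mul(-29, Pow(Rational(14, 5), -1)) = Mul(-29, Rational(5, 14)) = Rational(-145, 14) ≈ -10.357)
Add(a, Mul(Function('t')(3), V)) = Add(Rational(-145, 14), Mul(Add(1, Mul(-2, Pow(3, 2))), 3)) = Add(Rational(-145, 14), Mul(Add(1, Mul(-2, 9)), 3)) = Add(Rational(-145, 14), Mul(Add(1, -18), 3)) = Add(Rational(-145, 14), Mul(-17, 3)) = Add(Rational(-145, 14), -51) = Rational(-859, 14)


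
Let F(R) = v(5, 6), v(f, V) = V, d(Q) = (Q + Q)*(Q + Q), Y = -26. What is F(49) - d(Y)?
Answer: -2698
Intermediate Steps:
d(Q) = 4*Q² (d(Q) = (2*Q)*(2*Q) = 4*Q²)
F(R) = 6
F(49) - d(Y) = 6 - 4*(-26)² = 6 - 4*676 = 6 - 1*2704 = 6 - 2704 = -2698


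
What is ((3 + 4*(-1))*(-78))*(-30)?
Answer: -2340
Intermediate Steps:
((3 + 4*(-1))*(-78))*(-30) = ((3 - 4)*(-78))*(-30) = -1*(-78)*(-30) = 78*(-30) = -2340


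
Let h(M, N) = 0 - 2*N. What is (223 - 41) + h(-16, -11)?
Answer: 204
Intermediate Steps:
h(M, N) = -2*N
(223 - 41) + h(-16, -11) = (223 - 41) - 2*(-11) = 182 + 22 = 204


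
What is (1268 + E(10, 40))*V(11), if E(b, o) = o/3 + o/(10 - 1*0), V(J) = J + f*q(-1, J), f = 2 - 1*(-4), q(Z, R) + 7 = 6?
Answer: 19280/3 ≈ 6426.7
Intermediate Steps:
q(Z, R) = -1 (q(Z, R) = -7 + 6 = -1)
f = 6 (f = 2 + 4 = 6)
V(J) = -6 + J (V(J) = J + 6*(-1) = J - 6 = -6 + J)
E(b, o) = 13*o/30 (E(b, o) = o*(⅓) + o/(10 + 0) = o/3 + o/10 = 13*o/30)
(1268 + E(10, 40))*V(11) = (1268 + (13/30)*40)*(-6 + 11) = (1268 + 52/3)*5 = (3856/3)*5 = 19280/3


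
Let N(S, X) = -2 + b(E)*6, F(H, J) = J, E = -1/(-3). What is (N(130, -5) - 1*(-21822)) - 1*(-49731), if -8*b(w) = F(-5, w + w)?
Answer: 143101/2 ≈ 71551.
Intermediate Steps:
E = 1/3 (E = -1*(-1/3) = 1/3 ≈ 0.33333)
b(w) = -w/4 (b(w) = -(w + w)/8 = -w/4)
N(S, X) = -5/2 (N(S, X) = -2 - 1/4*1/3*6 = -2 - 1/12*6 = -2 - 1/2 = -5/2)
(N(130, -5) - 1*(-21822)) - 1*(-49731) = (-5/2 - 1*(-21822)) - 1*(-49731) = (-5/2 + 21822) + 49731 = 43639/2 + 49731 = 143101/2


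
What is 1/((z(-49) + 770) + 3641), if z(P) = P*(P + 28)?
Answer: 1/5440 ≈ 0.00018382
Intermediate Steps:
z(P) = P*(28 + P)
1/((z(-49) + 770) + 3641) = 1/((-49*(28 - 49) + 770) + 3641) = 1/((-49*(-21) + 770) + 3641) = 1/((1029 + 770) + 3641) = 1/(1799 + 3641) = 1/5440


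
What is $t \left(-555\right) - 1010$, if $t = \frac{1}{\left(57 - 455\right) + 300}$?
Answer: $- \frac{98425}{98} \approx -1004.3$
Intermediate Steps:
$t = - \frac{1}{98}$ ($t = \frac{1}{-398 + 300} = \frac{1}{-98} = - \frac{1}{98} \approx -0.010204$)
$t \left(-555\right) - 1010 = \left(- \frac{1}{98}\right) \left(-555\right) - 1010 = \frac{555}{98} - 1010 = - \frac{98425}{98}$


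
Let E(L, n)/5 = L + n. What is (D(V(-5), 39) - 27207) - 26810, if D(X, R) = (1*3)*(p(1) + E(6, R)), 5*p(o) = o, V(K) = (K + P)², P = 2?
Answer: -266707/5 ≈ -53341.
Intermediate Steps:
V(K) = (2 + K)² (V(K) = (K + 2)² = (2 + K)²)
p(o) = o/5
E(L, n) = 5*L + 5*n (E(L, n) = 5*(L + n) = 5*L + 5*n)
D(X, R) = 453/5 + 15*R (D(X, R) = (1*3)*((⅕)*1 + (5*6 + 5*R)) = 3*(⅕ + (30 + 5*R)) = 3*(151/5 + 5*R) = 453/5 + 15*R)
(D(V(-5), 39) - 27207) - 26810 = ((453/5 + 15*39) - 27207) - 26810 = ((453/5 + 585) - 27207) - 26810 = (3378/5 - 27207) - 26810 = -132657/5 - 26810 = -266707/5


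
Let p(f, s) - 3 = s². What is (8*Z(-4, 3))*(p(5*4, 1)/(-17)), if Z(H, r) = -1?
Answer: 32/17 ≈ 1.8824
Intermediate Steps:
p(f, s) = 3 + s²
(8*Z(-4, 3))*(p(5*4, 1)/(-17)) = (8*(-1))*((3 + 1²)/(-17)) = -8*(3 + 1)*(-1)/17 = -32*(-1)/17 = -8*(-4/17) = 32/17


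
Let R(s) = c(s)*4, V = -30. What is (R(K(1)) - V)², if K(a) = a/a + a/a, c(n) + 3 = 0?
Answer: 324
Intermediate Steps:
c(n) = -3 (c(n) = -3 + 0 = -3)
K(a) = 2 (K(a) = 1 + 1 = 2)
R(s) = -12 (R(s) = -3*4 = -12)
(R(K(1)) - V)² = (-12 - 1*(-30))² = (-12 + 30)² = 18² = 324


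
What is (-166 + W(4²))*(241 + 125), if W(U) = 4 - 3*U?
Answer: -76860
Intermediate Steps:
(-166 + W(4²))*(241 + 125) = (-166 + (4 - 3*4²))*(241 + 125) = (-166 + (4 - 3*16))*366 = (-166 + (4 - 48))*366 = (-166 - 44)*366 = -210*366 = -76860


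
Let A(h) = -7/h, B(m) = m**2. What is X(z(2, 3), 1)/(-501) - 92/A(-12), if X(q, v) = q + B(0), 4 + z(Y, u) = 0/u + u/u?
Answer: -184361/1169 ≈ -157.71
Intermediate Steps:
z(Y, u) = -3 (z(Y, u) = -4 + (0/u + u/u) = -4 + (0 + 1) = -4 + 1 = -3)
X(q, v) = q (X(q, v) = q + 0**2 = q + 0 = q)
X(z(2, 3), 1)/(-501) - 92/A(-12) = -3/(-501) - 92/((-7/(-12))) = -3*(-1/501) - 92/((-7*(-1/12))) = 1/167 - 92/7/12 = 1/167 - 92*12/7 = 1/167 - 1104/7 = -184361/1169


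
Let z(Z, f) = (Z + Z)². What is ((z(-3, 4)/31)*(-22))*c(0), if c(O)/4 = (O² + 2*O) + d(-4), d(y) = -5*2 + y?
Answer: 44352/31 ≈ 1430.7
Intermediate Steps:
d(y) = -10 + y
c(O) = -56 + 4*O² + 8*O (c(O) = 4*((O² + 2*O) + (-10 - 4)) = 4*((O² + 2*O) - 14) = 4*(-14 + O² + 2*O) = -56 + 4*O² + 8*O)
z(Z, f) = 4*Z² (z(Z, f) = (2*Z)² = 4*Z²)
((z(-3, 4)/31)*(-22))*c(0) = (((4*(-3)²)/31)*(-22))*(-56 + 4*0² + 8*0) = (((4*9)*(1/31))*(-22))*(-56 + 4*0 + 0) = ((36*(1/31))*(-22))*(-56 + 0 + 0) = ((36/31)*(-22))*(-56) = -792/31*(-56) = 44352/31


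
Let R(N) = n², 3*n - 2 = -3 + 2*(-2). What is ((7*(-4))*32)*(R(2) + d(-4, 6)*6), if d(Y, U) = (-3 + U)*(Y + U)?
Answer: -312704/9 ≈ -34745.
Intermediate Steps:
d(Y, U) = (-3 + U)*(U + Y)
n = -5/3 (n = ⅔ + (-3 + 2*(-2))/3 = ⅔ + (-3 - 4)/3 = ⅔ + (⅓)*(-7) = ⅔ - 7/3 = -5/3 ≈ -1.6667)
R(N) = 25/9 (R(N) = (-5/3)² = 25/9)
((7*(-4))*32)*(R(2) + d(-4, 6)*6) = ((7*(-4))*32)*(25/9 + (6² - 3*6 - 3*(-4) + 6*(-4))*6) = (-28*32)*(25/9 + (36 - 18 + 12 - 24)*6) = -896*(25/9 + 6*6) = -896*(25/9 + 36) = -896*349/9 = -312704/9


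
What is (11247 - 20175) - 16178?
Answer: -25106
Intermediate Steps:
(11247 - 20175) - 16178 = -8928 - 16178 = -25106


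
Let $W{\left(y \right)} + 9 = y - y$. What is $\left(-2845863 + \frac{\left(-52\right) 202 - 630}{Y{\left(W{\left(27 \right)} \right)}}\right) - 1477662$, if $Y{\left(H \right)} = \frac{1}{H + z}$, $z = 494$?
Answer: $-9723515$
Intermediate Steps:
$W{\left(y \right)} = -9$ ($W{\left(y \right)} = -9 + \left(y - y\right) = -9 + 0 = -9$)
$Y{\left(H \right)} = \frac{1}{494 + H}$ ($Y{\left(H \right)} = \frac{1}{H + 494} = \frac{1}{494 + H}$)
$\left(-2845863 + \frac{\left(-52\right) 202 - 630}{Y{\left(W{\left(27 \right)} \right)}}\right) - 1477662 = \left(-2845863 + \frac{\left(-52\right) 202 - 630}{\frac{1}{494 - 9}}\right) - 1477662 = \left(-2845863 + \frac{-10504 - 630}{\frac{1}{485}}\right) - 1477662 = \left(-2845863 - 11134 \frac{1}{\frac{1}{485}}\right) - 1477662 = \left(-2845863 - 5399990\right) - 1477662 = -8245853 - 1477662 = -9723515$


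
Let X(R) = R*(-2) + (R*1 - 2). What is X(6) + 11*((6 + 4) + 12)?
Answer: 234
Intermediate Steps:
X(R) = -2 - R (X(R) = -2*R + (R - 2) = -2*R + (-2 + R) = -2 - R)
X(6) + 11*((6 + 4) + 12) = (-2 - 1*6) + 11*((6 + 4) + 12) = (-2 - 6) + 11*(10 + 12) = -8 + 11*22 = -8 + 242 = 234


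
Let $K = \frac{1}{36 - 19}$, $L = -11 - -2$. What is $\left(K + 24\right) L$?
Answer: $- \frac{3681}{17} \approx -216.53$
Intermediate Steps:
$L = -9$ ($L = -11 + 2 = -9$)
$K = \frac{1}{17} \approx 0.058824$
$\left(K + 24\right) L = \left(\frac{1}{17} + 24\right) \left(-9\right) = \frac{409}{17} \left(-9\right) = - \frac{3681}{17}$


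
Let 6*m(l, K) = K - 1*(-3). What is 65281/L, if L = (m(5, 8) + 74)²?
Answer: 2350116/207025 ≈ 11.352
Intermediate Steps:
m(l, K) = ½ + K/6 (m(l, K) = (K - 1*(-3))/6 = (K + 3)/6 = (3 + K)/6 = ½ + K/6)
L = 207025/36 (L = ((½ + (⅙)*8) + 74)² = ((½ + 4/3) + 74)² = (11/6 + 74)² = (455/6)² = 207025/36 ≈ 5750.7)
65281/L = 65281/(207025/36) = 65281*(36/207025) = 2350116/207025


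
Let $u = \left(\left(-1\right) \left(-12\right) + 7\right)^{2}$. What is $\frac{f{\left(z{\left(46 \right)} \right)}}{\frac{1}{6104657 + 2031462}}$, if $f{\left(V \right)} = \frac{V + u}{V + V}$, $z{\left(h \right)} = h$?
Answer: $\frac{3311400433}{92} \approx 3.5993 \cdot 10^{7}$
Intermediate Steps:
$u = 361$ ($u = \left(12 + 7\right)^{2} = 19^{2} = 361$)
$f{\left(V \right)} = \frac{361 + V}{2 V}$ ($f{\left(V \right)} = \frac{V + 361}{V + V} = \frac{361 + V}{2 V}$)
$\frac{f{\left(z{\left(46 \right)} \right)}}{\frac{1}{6104657 + 2031462}} = \frac{\frac{1}{2} \cdot \frac{1}{46} \left(361 + 46\right)}{\frac{1}{6104657 + 2031462}} = \frac{\frac{1}{2} \cdot \frac{1}{46} \cdot 407}{\frac{1}{8136119}} = \frac{407 \frac{1}{\frac{1}{8136119}}}{92} = \frac{407}{92} \cdot 8136119 = \frac{3311400433}{92}$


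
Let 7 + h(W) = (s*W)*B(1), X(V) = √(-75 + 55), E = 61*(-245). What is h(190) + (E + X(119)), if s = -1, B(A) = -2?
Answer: -14572 + 2*I*√5 ≈ -14572.0 + 4.4721*I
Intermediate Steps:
E = -14945
X(V) = 2*I*√5 (X(V) = √(-20) = 2*I*√5)
h(W) = -7 + 2*W (h(W) = -7 - W*(-2) = -7 + 2*W)
h(190) + (E + X(119)) = (-7 + 2*190) + (-14945 + 2*I*√5) = (-7 + 380) + (-14945 + 2*I*√5) = 373 + (-14945 + 2*I*√5) = -14572 + 2*I*√5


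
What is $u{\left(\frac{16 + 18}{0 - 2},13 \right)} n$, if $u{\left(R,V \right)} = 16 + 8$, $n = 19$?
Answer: $456$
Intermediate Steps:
$u{\left(R,V \right)} = 24$
$u{\left(\frac{16 + 18}{0 - 2},13 \right)} n = 24 \cdot 19 = 456$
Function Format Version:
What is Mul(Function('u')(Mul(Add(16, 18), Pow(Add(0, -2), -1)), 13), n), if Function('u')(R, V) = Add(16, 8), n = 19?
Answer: 456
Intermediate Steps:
Function('u')(R, V) = 24
Mul(Function('u')(Mul(Add(16, 18), Pow(Add(0, -2), -1)), 13), n) = Mul(24, 19) = 456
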